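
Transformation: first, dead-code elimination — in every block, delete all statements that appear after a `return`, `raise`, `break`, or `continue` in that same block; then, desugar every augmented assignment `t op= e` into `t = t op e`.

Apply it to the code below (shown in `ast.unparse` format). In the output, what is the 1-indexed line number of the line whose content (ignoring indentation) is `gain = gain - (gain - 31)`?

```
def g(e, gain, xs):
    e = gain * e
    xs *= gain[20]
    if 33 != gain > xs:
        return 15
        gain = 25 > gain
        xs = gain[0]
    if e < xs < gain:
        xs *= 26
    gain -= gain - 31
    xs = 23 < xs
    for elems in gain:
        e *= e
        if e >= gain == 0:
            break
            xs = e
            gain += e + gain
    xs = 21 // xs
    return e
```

Transformed code:
def g(e, gain, xs):
    e = gain * e
    xs = xs * gain[20]
    if 33 != gain > xs:
        return 15
    if e < xs < gain:
        xs = xs * 26
    gain = gain - (gain - 31)
    xs = 23 < xs
    for elems in gain:
        e = e * e
        if e >= gain == 0:
            break
    xs = 21 // xs
    return e

8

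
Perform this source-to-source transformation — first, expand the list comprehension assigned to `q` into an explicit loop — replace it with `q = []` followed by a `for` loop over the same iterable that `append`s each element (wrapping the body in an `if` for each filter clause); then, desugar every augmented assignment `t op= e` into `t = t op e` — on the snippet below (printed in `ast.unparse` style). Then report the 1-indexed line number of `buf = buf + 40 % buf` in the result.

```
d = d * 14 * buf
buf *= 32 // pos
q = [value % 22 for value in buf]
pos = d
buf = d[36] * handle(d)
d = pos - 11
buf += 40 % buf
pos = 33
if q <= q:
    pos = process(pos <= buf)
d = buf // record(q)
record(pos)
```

9

Transformed code:
d = d * 14 * buf
buf = buf * (32 // pos)
q = []
for value in buf:
    q.append(value % 22)
pos = d
buf = d[36] * handle(d)
d = pos - 11
buf = buf + 40 % buf
pos = 33
if q <= q:
    pos = process(pos <= buf)
d = buf // record(q)
record(pos)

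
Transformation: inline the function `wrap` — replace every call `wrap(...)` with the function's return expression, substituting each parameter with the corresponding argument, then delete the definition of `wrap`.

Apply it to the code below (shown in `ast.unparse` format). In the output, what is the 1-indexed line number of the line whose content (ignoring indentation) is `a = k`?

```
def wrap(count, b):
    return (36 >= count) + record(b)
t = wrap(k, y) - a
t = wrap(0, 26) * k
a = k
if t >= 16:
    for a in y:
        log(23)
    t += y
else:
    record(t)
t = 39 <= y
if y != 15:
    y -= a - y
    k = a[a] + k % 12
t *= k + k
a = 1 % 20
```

3

Transformed code:
t = (36 >= k) + record(y) - a
t = ((36 >= 0) + record(26)) * k
a = k
if t >= 16:
    for a in y:
        log(23)
    t += y
else:
    record(t)
t = 39 <= y
if y != 15:
    y -= a - y
    k = a[a] + k % 12
t *= k + k
a = 1 % 20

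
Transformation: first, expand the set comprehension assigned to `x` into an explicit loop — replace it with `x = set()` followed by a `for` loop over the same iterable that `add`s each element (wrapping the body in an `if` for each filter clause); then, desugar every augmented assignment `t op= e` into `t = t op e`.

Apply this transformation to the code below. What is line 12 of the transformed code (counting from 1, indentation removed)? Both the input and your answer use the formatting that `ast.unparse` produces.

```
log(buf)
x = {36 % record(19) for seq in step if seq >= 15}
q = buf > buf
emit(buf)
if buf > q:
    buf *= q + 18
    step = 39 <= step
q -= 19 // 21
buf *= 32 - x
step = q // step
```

Transformed code:
log(buf)
x = set()
for seq in step:
    if seq >= 15:
        x.add(36 % record(19))
q = buf > buf
emit(buf)
if buf > q:
    buf = buf * (q + 18)
    step = 39 <= step
q = q - 19 // 21
buf = buf * (32 - x)
step = q // step

buf = buf * (32 - x)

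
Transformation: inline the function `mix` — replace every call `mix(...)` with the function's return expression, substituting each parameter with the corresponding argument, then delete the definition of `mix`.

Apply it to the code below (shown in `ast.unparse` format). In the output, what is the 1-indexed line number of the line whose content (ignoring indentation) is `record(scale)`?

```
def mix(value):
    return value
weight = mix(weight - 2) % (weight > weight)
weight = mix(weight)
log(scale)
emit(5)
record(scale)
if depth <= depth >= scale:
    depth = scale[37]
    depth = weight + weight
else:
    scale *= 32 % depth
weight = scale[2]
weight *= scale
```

Transformed code:
weight = (weight - 2) % (weight > weight)
weight = weight
log(scale)
emit(5)
record(scale)
if depth <= depth >= scale:
    depth = scale[37]
    depth = weight + weight
else:
    scale *= 32 % depth
weight = scale[2]
weight *= scale

5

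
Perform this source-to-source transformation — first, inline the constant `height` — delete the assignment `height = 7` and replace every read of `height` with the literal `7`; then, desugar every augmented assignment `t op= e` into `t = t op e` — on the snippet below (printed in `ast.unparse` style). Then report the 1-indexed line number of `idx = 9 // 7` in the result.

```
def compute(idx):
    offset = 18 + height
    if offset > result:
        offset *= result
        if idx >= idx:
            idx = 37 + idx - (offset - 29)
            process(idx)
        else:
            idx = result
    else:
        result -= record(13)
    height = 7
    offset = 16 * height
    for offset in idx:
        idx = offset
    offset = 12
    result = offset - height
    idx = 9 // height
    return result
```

Transformed code:
def compute(idx):
    offset = 18 + 7
    if offset > result:
        offset = offset * result
        if idx >= idx:
            idx = 37 + idx - (offset - 29)
            process(idx)
        else:
            idx = result
    else:
        result = result - record(13)
    offset = 16 * 7
    for offset in idx:
        idx = offset
    offset = 12
    result = offset - 7
    idx = 9 // 7
    return result

17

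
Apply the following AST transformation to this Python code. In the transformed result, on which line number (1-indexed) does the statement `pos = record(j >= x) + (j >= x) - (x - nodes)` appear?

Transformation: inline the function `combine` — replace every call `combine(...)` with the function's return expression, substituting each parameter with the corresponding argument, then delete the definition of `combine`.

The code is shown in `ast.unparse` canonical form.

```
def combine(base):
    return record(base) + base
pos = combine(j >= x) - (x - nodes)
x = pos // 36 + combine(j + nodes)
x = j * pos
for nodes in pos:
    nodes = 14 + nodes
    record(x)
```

Transformed code:
pos = record(j >= x) + (j >= x) - (x - nodes)
x = pos // 36 + (record(j + nodes) + (j + nodes))
x = j * pos
for nodes in pos:
    nodes = 14 + nodes
    record(x)

1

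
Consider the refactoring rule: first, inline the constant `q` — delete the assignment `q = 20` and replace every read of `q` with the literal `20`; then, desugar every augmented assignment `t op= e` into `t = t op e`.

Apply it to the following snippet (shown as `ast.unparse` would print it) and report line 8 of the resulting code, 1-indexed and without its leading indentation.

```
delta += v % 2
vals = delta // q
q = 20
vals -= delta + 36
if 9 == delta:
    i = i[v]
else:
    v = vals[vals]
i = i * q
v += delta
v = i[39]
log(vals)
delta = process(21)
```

Transformed code:
delta = delta + v % 2
vals = delta // 20
vals = vals - (delta + 36)
if 9 == delta:
    i = i[v]
else:
    v = vals[vals]
i = i * 20
v = v + delta
v = i[39]
log(vals)
delta = process(21)

i = i * 20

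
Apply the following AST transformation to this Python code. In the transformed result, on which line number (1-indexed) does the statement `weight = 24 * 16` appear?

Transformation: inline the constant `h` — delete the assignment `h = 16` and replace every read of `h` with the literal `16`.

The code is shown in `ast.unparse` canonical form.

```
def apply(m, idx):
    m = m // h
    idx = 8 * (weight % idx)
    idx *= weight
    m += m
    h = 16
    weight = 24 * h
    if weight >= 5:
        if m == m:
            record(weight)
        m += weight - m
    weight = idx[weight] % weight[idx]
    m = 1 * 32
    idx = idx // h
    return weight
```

Transformed code:
def apply(m, idx):
    m = m // 16
    idx = 8 * (weight % idx)
    idx *= weight
    m += m
    weight = 24 * 16
    if weight >= 5:
        if m == m:
            record(weight)
        m += weight - m
    weight = idx[weight] % weight[idx]
    m = 1 * 32
    idx = idx // 16
    return weight

6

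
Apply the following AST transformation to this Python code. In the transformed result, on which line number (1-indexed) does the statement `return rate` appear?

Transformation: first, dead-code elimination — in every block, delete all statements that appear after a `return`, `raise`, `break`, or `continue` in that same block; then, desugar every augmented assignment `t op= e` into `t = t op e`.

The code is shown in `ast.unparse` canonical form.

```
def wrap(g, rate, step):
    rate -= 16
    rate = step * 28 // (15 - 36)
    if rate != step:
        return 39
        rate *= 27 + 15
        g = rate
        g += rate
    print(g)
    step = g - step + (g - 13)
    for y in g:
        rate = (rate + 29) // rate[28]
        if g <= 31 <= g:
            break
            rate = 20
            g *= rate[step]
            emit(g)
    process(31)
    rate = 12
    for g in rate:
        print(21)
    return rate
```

Transformed code:
def wrap(g, rate, step):
    rate = rate - 16
    rate = step * 28 // (15 - 36)
    if rate != step:
        return 39
    print(g)
    step = g - step + (g - 13)
    for y in g:
        rate = (rate + 29) // rate[28]
        if g <= 31 <= g:
            break
    process(31)
    rate = 12
    for g in rate:
        print(21)
    return rate

16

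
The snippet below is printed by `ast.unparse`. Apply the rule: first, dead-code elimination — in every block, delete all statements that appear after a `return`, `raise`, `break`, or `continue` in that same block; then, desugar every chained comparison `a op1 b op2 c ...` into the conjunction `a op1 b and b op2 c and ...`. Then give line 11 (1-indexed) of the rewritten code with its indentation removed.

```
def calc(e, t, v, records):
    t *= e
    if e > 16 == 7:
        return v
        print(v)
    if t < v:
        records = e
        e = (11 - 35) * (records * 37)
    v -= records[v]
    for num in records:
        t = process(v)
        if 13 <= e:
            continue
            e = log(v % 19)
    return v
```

if 13 <= e:

Transformed code:
def calc(e, t, v, records):
    t *= e
    if e > 16 and 16 == 7:
        return v
    if t < v:
        records = e
        e = (11 - 35) * (records * 37)
    v -= records[v]
    for num in records:
        t = process(v)
        if 13 <= e:
            continue
    return v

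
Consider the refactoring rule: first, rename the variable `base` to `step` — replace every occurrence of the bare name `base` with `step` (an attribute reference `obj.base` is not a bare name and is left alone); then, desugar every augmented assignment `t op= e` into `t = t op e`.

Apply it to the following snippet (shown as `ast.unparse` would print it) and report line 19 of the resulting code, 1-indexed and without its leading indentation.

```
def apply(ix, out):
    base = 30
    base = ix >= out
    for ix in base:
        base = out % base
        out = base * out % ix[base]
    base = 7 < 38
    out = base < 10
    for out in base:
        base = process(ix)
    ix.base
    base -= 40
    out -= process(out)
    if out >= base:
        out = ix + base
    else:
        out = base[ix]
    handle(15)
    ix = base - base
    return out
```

ix = step - step

Transformed code:
def apply(ix, out):
    step = 30
    step = ix >= out
    for ix in step:
        step = out % step
        out = step * out % ix[step]
    step = 7 < 38
    out = step < 10
    for out in step:
        step = process(ix)
    ix.base
    step = step - 40
    out = out - process(out)
    if out >= step:
        out = ix + step
    else:
        out = step[ix]
    handle(15)
    ix = step - step
    return out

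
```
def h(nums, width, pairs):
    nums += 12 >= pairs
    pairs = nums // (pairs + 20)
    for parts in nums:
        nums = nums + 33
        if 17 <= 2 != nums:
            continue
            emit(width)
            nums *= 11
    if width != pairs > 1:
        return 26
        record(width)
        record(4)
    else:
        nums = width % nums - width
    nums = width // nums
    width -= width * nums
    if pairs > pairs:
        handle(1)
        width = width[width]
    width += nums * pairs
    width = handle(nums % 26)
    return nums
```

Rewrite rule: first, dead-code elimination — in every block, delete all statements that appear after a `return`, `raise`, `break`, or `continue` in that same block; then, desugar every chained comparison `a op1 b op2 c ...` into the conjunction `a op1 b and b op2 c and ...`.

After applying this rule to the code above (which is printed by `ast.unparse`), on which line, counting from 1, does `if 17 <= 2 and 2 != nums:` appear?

6

Transformed code:
def h(nums, width, pairs):
    nums += 12 >= pairs
    pairs = nums // (pairs + 20)
    for parts in nums:
        nums = nums + 33
        if 17 <= 2 and 2 != nums:
            continue
    if width != pairs and pairs > 1:
        return 26
    else:
        nums = width % nums - width
    nums = width // nums
    width -= width * nums
    if pairs > pairs:
        handle(1)
        width = width[width]
    width += nums * pairs
    width = handle(nums % 26)
    return nums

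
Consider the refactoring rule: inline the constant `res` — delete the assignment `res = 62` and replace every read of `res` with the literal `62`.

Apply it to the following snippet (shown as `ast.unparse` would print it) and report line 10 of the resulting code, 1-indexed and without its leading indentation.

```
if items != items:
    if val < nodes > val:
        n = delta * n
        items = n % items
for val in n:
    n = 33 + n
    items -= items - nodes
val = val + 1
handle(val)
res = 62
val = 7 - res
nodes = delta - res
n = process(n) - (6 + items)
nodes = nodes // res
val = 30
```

val = 7 - 62

Transformed code:
if items != items:
    if val < nodes > val:
        n = delta * n
        items = n % items
for val in n:
    n = 33 + n
    items -= items - nodes
val = val + 1
handle(val)
val = 7 - 62
nodes = delta - 62
n = process(n) - (6 + items)
nodes = nodes // 62
val = 30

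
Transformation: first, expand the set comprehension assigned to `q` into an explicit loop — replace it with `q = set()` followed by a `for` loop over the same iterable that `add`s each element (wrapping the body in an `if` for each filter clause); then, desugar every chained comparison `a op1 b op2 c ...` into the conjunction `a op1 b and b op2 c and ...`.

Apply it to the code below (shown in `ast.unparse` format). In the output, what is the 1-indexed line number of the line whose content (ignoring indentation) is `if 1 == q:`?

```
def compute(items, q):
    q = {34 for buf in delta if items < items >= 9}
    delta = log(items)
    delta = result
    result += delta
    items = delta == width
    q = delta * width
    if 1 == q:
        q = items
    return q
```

11

Transformed code:
def compute(items, q):
    q = set()
    for buf in delta:
        if items < items and items >= 9:
            q.add(34)
    delta = log(items)
    delta = result
    result += delta
    items = delta == width
    q = delta * width
    if 1 == q:
        q = items
    return q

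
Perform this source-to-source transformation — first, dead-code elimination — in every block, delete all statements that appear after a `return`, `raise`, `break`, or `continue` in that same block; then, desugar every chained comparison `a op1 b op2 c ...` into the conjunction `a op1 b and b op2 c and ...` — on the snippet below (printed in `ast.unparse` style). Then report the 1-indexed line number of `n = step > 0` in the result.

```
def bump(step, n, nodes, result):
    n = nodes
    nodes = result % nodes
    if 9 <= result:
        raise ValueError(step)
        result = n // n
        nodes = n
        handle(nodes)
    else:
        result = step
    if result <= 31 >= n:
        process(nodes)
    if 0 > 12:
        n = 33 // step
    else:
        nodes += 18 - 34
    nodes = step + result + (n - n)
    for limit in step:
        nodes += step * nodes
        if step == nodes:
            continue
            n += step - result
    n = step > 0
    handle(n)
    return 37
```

19

Transformed code:
def bump(step, n, nodes, result):
    n = nodes
    nodes = result % nodes
    if 9 <= result:
        raise ValueError(step)
    else:
        result = step
    if result <= 31 and 31 >= n:
        process(nodes)
    if 0 > 12:
        n = 33 // step
    else:
        nodes += 18 - 34
    nodes = step + result + (n - n)
    for limit in step:
        nodes += step * nodes
        if step == nodes:
            continue
    n = step > 0
    handle(n)
    return 37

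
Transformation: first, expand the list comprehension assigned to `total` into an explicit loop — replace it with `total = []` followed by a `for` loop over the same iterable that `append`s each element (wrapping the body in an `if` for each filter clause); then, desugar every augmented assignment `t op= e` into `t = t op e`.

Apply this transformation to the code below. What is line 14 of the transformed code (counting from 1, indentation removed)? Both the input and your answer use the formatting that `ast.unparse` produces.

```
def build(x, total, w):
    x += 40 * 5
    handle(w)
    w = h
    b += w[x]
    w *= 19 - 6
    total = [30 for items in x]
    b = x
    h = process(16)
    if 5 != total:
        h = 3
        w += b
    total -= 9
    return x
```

w = w + b

Transformed code:
def build(x, total, w):
    x = x + 40 * 5
    handle(w)
    w = h
    b = b + w[x]
    w = w * (19 - 6)
    total = []
    for items in x:
        total.append(30)
    b = x
    h = process(16)
    if 5 != total:
        h = 3
        w = w + b
    total = total - 9
    return x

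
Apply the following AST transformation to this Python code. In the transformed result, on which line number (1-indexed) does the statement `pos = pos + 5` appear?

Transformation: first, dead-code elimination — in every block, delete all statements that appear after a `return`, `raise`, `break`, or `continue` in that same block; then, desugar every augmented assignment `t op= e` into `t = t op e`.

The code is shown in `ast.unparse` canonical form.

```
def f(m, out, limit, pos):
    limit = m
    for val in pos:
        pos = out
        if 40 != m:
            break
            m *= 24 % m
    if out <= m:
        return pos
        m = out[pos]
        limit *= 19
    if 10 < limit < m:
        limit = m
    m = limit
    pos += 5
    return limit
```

12

Transformed code:
def f(m, out, limit, pos):
    limit = m
    for val in pos:
        pos = out
        if 40 != m:
            break
    if out <= m:
        return pos
    if 10 < limit < m:
        limit = m
    m = limit
    pos = pos + 5
    return limit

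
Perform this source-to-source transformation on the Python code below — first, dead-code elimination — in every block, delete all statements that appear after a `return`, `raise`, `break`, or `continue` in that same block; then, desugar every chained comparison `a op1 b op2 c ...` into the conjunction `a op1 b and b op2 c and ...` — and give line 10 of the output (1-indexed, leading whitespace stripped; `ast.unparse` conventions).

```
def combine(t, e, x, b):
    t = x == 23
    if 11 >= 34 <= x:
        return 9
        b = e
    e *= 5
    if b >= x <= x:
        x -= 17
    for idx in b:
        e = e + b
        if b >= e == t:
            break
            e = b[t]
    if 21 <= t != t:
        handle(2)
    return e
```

Transformed code:
def combine(t, e, x, b):
    t = x == 23
    if 11 >= 34 and 34 <= x:
        return 9
    e *= 5
    if b >= x and x <= x:
        x -= 17
    for idx in b:
        e = e + b
        if b >= e and e == t:
            break
    if 21 <= t and t != t:
        handle(2)
    return e

if b >= e and e == t:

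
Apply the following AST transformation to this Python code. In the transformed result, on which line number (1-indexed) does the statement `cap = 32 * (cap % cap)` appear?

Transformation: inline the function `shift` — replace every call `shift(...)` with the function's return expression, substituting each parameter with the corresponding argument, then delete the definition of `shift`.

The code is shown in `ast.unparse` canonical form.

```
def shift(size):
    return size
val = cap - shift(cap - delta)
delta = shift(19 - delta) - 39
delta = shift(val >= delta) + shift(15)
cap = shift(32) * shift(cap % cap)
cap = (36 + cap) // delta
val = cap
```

Transformed code:
val = cap - (cap - delta)
delta = 19 - delta - 39
delta = (val >= delta) + 15
cap = 32 * (cap % cap)
cap = (36 + cap) // delta
val = cap

4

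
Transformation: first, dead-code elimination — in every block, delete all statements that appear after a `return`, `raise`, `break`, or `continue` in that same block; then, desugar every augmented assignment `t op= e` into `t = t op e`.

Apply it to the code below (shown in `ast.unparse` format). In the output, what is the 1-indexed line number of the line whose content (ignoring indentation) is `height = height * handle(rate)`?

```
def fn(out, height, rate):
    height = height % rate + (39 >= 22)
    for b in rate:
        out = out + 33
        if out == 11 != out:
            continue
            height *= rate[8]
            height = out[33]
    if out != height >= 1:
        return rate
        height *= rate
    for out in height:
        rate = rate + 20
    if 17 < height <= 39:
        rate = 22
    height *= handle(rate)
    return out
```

Transformed code:
def fn(out, height, rate):
    height = height % rate + (39 >= 22)
    for b in rate:
        out = out + 33
        if out == 11 != out:
            continue
    if out != height >= 1:
        return rate
    for out in height:
        rate = rate + 20
    if 17 < height <= 39:
        rate = 22
    height = height * handle(rate)
    return out

13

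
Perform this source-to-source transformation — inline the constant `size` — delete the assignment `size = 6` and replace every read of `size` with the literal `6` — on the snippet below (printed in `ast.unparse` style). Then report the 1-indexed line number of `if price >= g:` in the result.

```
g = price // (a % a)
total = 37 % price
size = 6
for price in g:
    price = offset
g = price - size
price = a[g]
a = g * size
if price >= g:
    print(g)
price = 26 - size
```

8

Transformed code:
g = price // (a % a)
total = 37 % price
for price in g:
    price = offset
g = price - 6
price = a[g]
a = g * 6
if price >= g:
    print(g)
price = 26 - 6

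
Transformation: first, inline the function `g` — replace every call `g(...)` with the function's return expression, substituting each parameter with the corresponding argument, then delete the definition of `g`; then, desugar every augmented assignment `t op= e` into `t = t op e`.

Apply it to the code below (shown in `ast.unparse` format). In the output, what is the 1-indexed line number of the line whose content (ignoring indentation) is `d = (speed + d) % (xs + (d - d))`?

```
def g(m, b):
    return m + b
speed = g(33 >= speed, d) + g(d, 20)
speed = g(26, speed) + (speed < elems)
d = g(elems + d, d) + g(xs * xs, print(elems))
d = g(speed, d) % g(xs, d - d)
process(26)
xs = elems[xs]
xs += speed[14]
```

4

Transformed code:
speed = (33 >= speed) + d + (d + 20)
speed = 26 + speed + (speed < elems)
d = elems + d + d + (xs * xs + print(elems))
d = (speed + d) % (xs + (d - d))
process(26)
xs = elems[xs]
xs = xs + speed[14]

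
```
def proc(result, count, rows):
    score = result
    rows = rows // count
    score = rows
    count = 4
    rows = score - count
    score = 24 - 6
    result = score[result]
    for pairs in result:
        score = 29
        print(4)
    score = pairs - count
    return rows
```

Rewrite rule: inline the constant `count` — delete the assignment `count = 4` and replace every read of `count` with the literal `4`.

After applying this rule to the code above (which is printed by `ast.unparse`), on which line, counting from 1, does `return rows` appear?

12

Transformed code:
def proc(result, count, rows):
    score = result
    rows = rows // 4
    score = rows
    rows = score - 4
    score = 24 - 6
    result = score[result]
    for pairs in result:
        score = 29
        print(4)
    score = pairs - 4
    return rows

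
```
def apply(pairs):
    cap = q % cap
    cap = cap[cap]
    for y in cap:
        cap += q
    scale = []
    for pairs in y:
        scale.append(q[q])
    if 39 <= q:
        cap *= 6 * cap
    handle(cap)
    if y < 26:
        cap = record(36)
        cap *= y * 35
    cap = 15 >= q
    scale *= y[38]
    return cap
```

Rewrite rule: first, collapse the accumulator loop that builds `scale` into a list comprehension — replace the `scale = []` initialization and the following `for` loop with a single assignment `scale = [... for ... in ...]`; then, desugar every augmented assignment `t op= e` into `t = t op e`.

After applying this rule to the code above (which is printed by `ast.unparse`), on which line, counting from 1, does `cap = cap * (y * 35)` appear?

Transformed code:
def apply(pairs):
    cap = q % cap
    cap = cap[cap]
    for y in cap:
        cap = cap + q
    scale = [q[q] for pairs in y]
    if 39 <= q:
        cap = cap * (6 * cap)
    handle(cap)
    if y < 26:
        cap = record(36)
        cap = cap * (y * 35)
    cap = 15 >= q
    scale = scale * y[38]
    return cap

12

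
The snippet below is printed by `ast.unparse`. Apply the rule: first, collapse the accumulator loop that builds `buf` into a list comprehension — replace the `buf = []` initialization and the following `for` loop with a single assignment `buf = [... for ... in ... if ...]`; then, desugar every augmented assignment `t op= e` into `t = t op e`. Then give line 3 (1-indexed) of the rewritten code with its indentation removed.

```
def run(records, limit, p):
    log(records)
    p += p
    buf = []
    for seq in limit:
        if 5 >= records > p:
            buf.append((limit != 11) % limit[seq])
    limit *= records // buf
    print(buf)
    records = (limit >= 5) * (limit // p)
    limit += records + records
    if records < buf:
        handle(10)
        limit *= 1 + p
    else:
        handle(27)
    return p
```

Transformed code:
def run(records, limit, p):
    log(records)
    p = p + p
    buf = [(limit != 11) % limit[seq] for seq in limit if 5 >= records > p]
    limit = limit * (records // buf)
    print(buf)
    records = (limit >= 5) * (limit // p)
    limit = limit + (records + records)
    if records < buf:
        handle(10)
        limit = limit * (1 + p)
    else:
        handle(27)
    return p

p = p + p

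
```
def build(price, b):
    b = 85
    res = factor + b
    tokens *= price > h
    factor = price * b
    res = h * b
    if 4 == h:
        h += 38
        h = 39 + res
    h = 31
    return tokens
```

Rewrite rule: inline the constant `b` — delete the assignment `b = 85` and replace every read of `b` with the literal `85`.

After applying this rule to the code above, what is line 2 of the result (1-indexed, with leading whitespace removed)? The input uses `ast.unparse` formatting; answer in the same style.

Transformed code:
def build(price, b):
    res = factor + 85
    tokens *= price > h
    factor = price * 85
    res = h * 85
    if 4 == h:
        h += 38
        h = 39 + res
    h = 31
    return tokens

res = factor + 85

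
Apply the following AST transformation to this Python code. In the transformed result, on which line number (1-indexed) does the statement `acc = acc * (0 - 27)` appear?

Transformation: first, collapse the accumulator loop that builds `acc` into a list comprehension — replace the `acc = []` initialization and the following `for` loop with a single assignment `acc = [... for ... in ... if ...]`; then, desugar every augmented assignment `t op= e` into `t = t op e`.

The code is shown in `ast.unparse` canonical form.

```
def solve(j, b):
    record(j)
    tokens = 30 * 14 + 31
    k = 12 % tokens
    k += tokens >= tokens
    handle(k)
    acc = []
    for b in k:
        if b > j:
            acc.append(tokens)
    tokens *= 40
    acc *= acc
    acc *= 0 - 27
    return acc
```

Transformed code:
def solve(j, b):
    record(j)
    tokens = 30 * 14 + 31
    k = 12 % tokens
    k = k + (tokens >= tokens)
    handle(k)
    acc = [tokens for b in k if b > j]
    tokens = tokens * 40
    acc = acc * acc
    acc = acc * (0 - 27)
    return acc

10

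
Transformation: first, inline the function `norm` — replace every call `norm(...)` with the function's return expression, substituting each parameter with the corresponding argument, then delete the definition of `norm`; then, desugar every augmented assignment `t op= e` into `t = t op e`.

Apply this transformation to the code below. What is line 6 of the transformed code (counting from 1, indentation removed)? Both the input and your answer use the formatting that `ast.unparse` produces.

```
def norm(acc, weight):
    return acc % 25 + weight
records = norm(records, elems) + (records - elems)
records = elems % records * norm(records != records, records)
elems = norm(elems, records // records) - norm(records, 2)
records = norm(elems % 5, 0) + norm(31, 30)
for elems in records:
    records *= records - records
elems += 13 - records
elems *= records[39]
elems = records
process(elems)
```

Transformed code:
records = records % 25 + elems + (records - elems)
records = elems % records * ((records != records) % 25 + records)
elems = elems % 25 + records // records - (records % 25 + 2)
records = elems % 5 % 25 + 0 + (31 % 25 + 30)
for elems in records:
    records = records * (records - records)
elems = elems + (13 - records)
elems = elems * records[39]
elems = records
process(elems)

records = records * (records - records)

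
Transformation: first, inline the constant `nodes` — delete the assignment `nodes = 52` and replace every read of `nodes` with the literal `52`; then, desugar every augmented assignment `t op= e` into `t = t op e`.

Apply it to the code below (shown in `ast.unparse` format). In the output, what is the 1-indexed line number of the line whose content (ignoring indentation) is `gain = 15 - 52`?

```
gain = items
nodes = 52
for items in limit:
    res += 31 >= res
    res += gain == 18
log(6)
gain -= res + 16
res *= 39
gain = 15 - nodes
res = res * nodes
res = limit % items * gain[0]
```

Transformed code:
gain = items
for items in limit:
    res = res + (31 >= res)
    res = res + (gain == 18)
log(6)
gain = gain - (res + 16)
res = res * 39
gain = 15 - 52
res = res * 52
res = limit % items * gain[0]

8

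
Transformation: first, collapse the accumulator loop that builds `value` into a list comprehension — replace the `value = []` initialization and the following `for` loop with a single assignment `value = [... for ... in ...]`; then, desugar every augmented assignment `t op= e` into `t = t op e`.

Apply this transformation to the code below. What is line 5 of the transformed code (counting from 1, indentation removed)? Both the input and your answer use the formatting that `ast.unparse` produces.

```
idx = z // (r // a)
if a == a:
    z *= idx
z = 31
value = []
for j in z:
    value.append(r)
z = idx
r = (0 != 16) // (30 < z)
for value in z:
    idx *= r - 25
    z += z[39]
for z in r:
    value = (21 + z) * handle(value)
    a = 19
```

Transformed code:
idx = z // (r // a)
if a == a:
    z = z * idx
z = 31
value = [r for j in z]
z = idx
r = (0 != 16) // (30 < z)
for value in z:
    idx = idx * (r - 25)
    z = z + z[39]
for z in r:
    value = (21 + z) * handle(value)
    a = 19

value = [r for j in z]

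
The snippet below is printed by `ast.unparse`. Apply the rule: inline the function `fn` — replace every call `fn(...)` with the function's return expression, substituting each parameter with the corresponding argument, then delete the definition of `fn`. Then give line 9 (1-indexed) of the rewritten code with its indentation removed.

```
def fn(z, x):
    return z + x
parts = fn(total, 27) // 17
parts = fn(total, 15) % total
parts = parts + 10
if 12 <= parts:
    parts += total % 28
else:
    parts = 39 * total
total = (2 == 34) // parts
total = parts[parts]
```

total = parts[parts]

Transformed code:
parts = (total + 27) // 17
parts = (total + 15) % total
parts = parts + 10
if 12 <= parts:
    parts += total % 28
else:
    parts = 39 * total
total = (2 == 34) // parts
total = parts[parts]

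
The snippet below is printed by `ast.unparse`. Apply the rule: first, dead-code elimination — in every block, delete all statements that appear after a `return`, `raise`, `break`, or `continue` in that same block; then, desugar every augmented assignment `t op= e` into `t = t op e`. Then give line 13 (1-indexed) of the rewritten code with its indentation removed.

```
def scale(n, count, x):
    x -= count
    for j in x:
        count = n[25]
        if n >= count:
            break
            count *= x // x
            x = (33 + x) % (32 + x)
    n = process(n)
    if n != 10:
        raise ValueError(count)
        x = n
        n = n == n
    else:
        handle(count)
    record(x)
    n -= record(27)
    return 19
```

n = n - record(27)

Transformed code:
def scale(n, count, x):
    x = x - count
    for j in x:
        count = n[25]
        if n >= count:
            break
    n = process(n)
    if n != 10:
        raise ValueError(count)
    else:
        handle(count)
    record(x)
    n = n - record(27)
    return 19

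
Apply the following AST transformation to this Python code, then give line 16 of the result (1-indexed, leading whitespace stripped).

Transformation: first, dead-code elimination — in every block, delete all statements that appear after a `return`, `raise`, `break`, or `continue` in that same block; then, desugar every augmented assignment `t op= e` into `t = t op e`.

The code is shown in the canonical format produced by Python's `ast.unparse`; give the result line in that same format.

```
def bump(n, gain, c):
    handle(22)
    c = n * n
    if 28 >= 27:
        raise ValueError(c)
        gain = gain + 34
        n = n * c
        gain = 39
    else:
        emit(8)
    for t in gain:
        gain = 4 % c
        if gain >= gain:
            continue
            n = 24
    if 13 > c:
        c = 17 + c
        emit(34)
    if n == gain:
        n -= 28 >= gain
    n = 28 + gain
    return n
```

n = n - (28 >= gain)

Transformed code:
def bump(n, gain, c):
    handle(22)
    c = n * n
    if 28 >= 27:
        raise ValueError(c)
    else:
        emit(8)
    for t in gain:
        gain = 4 % c
        if gain >= gain:
            continue
    if 13 > c:
        c = 17 + c
        emit(34)
    if n == gain:
        n = n - (28 >= gain)
    n = 28 + gain
    return n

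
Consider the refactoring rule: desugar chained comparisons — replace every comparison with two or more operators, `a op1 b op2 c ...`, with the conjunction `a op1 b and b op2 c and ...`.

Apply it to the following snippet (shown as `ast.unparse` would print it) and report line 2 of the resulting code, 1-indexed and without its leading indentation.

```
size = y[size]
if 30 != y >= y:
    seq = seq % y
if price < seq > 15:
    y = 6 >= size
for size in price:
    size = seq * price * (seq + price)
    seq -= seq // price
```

if 30 != y and y >= y:

Transformed code:
size = y[size]
if 30 != y and y >= y:
    seq = seq % y
if price < seq and seq > 15:
    y = 6 >= size
for size in price:
    size = seq * price * (seq + price)
    seq -= seq // price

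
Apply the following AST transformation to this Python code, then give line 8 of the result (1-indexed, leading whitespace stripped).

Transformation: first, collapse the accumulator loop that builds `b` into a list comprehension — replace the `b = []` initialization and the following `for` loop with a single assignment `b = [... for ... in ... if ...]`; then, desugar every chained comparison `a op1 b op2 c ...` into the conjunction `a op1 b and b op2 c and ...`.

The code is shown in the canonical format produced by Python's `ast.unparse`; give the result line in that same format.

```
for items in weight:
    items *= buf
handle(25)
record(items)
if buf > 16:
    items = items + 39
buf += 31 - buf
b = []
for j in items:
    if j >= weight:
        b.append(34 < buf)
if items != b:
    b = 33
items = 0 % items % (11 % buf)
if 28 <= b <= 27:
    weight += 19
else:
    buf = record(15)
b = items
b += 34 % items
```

b = [34 < buf for j in items if j >= weight]

Transformed code:
for items in weight:
    items *= buf
handle(25)
record(items)
if buf > 16:
    items = items + 39
buf += 31 - buf
b = [34 < buf for j in items if j >= weight]
if items != b:
    b = 33
items = 0 % items % (11 % buf)
if 28 <= b and b <= 27:
    weight += 19
else:
    buf = record(15)
b = items
b += 34 % items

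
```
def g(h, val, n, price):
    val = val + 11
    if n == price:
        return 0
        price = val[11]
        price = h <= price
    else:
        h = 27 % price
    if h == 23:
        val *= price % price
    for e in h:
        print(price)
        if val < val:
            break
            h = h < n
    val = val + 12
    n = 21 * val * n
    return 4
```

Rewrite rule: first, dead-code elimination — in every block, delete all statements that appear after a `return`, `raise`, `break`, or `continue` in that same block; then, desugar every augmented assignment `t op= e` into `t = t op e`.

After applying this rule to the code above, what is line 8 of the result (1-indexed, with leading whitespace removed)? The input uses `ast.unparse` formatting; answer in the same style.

val = val * (price % price)

Transformed code:
def g(h, val, n, price):
    val = val + 11
    if n == price:
        return 0
    else:
        h = 27 % price
    if h == 23:
        val = val * (price % price)
    for e in h:
        print(price)
        if val < val:
            break
    val = val + 12
    n = 21 * val * n
    return 4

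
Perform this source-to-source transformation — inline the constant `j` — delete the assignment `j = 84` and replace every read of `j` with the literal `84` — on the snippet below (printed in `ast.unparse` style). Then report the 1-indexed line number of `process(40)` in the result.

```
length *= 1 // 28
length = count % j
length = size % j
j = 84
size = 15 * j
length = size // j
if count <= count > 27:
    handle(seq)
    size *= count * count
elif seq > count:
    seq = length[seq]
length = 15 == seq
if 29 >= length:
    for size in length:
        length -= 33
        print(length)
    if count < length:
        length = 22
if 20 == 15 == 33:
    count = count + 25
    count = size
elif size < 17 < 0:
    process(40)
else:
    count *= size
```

22

Transformed code:
length *= 1 // 28
length = count % 84
length = size % 84
size = 15 * 84
length = size // 84
if count <= count > 27:
    handle(seq)
    size *= count * count
elif seq > count:
    seq = length[seq]
length = 15 == seq
if 29 >= length:
    for size in length:
        length -= 33
        print(length)
    if count < length:
        length = 22
if 20 == 15 == 33:
    count = count + 25
    count = size
elif size < 17 < 0:
    process(40)
else:
    count *= size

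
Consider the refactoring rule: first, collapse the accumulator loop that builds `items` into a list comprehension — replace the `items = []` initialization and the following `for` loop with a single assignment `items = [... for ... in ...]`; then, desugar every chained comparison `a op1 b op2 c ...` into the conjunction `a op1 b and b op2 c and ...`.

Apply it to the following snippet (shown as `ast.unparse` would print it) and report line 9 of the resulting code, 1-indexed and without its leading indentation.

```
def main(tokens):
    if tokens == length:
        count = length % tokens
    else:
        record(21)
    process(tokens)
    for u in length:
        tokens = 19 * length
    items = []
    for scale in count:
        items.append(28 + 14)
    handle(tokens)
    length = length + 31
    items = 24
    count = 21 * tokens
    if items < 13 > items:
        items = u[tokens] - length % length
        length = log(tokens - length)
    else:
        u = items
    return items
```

items = [28 + 14 for scale in count]

Transformed code:
def main(tokens):
    if tokens == length:
        count = length % tokens
    else:
        record(21)
    process(tokens)
    for u in length:
        tokens = 19 * length
    items = [28 + 14 for scale in count]
    handle(tokens)
    length = length + 31
    items = 24
    count = 21 * tokens
    if items < 13 and 13 > items:
        items = u[tokens] - length % length
        length = log(tokens - length)
    else:
        u = items
    return items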